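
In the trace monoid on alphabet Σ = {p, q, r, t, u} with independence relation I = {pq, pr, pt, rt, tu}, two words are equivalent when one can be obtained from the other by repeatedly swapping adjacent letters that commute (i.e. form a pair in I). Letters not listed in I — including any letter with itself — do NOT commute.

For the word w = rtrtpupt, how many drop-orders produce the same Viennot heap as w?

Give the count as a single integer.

0(r) covers ∅
1(t) covers ∅
2(r) covers 0:r
3(t) covers 1:t
4(p) covers ∅
5(u) covers 2:r, 4:p
6(p) covers 5:u
7(t) covers 3:t
floor of heap: 0:r, 1:t, 4:p
completions by unplaced set U, small U first (add the entries for U minus each lowest piece of U):
  |U|=1: {6}:1  {7}:1
  |U|=2: {3,7}:1  {5,6}:1  {6,7}:2
  |U|=3: {1,3,7}:1  {2,5,6}:1  {3,6,7}:3  {4,5,6}:1  {5,6,7}:3
  |U|=4: {0,2,5,6}:1  {1,3,6,7}:4  {2,4,5,6}:2  {2,5,6,7}:4  {3,5,6,7}:6  {4,5,6,7}:4
  |U|=5: {0,2,4,5,6}:3  {0,2,5,6,7}:5  {1,3,5,6,7}:10  {2,3,5,6,7}:10  {2,4,5,6,7}:10  {3,4,5,6,7}:10
  |U|=6: {0,2,3,5,6,7}:15  {0,2,4,5,6,7}:18  {1,2,3,5,6,7}:20  {1,3,4,5,6,7}:20  {2,3,4,5,6,7}:30
  start at 0(r): 70
  start at 1(t): 63
  start at 4(p): 35
sum over floor = 168

168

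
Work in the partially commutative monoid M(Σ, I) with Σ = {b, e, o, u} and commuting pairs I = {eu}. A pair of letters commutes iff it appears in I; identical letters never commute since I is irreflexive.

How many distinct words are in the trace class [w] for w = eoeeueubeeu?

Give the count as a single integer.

drop 0:e onto floor
drop 1:o onto {0:e}
drop 2:e onto {1:o}
drop 3:e onto {2:e}
drop 4:u onto {1:o}
drop 5:e onto {3:e}
drop 6:u onto {4:u}
drop 7:b onto {5:e, 6:u}
drop 8:e onto {7:b}
drop 9:e onto {8:e}
drop 10:u onto {7:b}
ground layer = {0:e}
drop-orders for the pieces not yet dropped (sum over which currently-grounded one goes next):
  1 to go: {9} 1  {10} 1
  2 to go: {8,9} 1  {9,10} 2
  3 to go: {8,9,10} 3
  4 to go: {7,8,9,10} 3
  5 to go: {5,7,8,9,10} 3  {6,7,8,9,10} 3
  6 to go: {3,5,7,8,9,10} 3  {4,6,7,8,9,10} 3  {5,6,7,8,9,10} 6
  7 to go: {2,3,5,7,8,9,10} 3  {3,5,6,7,8,9,10} 9  {4,5,6,7,8,9,10} 9
  8 to go: {2,3,5,6,7,8,9,10} 12  {3,4,5,6,7,8,9,10} 18
  9 to go: {2,3,4,5,6,7,8,9,10} 30
  if 0:e drops first: 30 orders

30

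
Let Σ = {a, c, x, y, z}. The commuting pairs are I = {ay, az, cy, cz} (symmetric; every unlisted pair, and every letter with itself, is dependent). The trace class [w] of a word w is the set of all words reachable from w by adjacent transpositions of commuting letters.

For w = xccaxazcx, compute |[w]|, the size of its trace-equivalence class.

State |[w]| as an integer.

3

#0=x has no predecessor
#1=c depends on [0:x]
#2=c depends on [1:c]
#3=a depends on [2:c]
#4=x depends on [3:a]
#5=a depends on [4:x]
#6=z depends on [4:x]
#7=c depends on [5:a]
#8=x depends on [6:z, 7:c]
sources: [0:x]
N(rest) = Σ N(rest − s) over sources s of rest; N(one piece) = 1:
  size 1 → [8]=1
  size 2 → [6,8]=1  [7,8]=1
  size 3 → [5,7,8]=1  [6,7,8]=2
  size 4 → [5,6,7,8]=3
  size 5 → [4,5,6,7,8]=3
  size 6 → [3,4,5,6,7,8]=3
  size 7 → [2,3,4,5,6,7,8]=3
  first=0(x) contributes 3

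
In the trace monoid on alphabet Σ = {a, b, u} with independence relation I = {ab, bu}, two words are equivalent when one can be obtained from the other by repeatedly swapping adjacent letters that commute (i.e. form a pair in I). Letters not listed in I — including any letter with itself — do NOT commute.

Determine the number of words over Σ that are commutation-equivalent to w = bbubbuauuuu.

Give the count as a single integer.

piece 0:b — minimal
piece 1:b rests on {0:b}
piece 2:u — minimal
piece 3:b rests on {1:b}
piece 4:b rests on {3:b}
piece 5:u rests on {2:u}
piece 6:a rests on {5:u}
piece 7:u rests on {6:a}
piece 8:u rests on {7:u}
piece 9:u rests on {8:u}
piece 10:u rests on {9:u}
minimal pieces: {0:b, 2:u}
ways to finish when only these pieces remain (= sum over removing one remaining piece with nothing left below it):
  1 left: {4}→1  {10}→1
  2 left: {3,4}→1  {4,10}→2  {9,10}→1
  3 left: {1,3,4}→1  {3,4,10}→3  {4,9,10}→3  {8,9,10}→1
  4 left: {0,1,3,4}→1  {1,3,4,10}→4  {3,4,9,10}→6  {4,8,9,10}→4  {7,8,9,10}→1
  5 left: {0,1,3,4,10}→5  {1,3,4,9,10}→10  {3,4,8,9,10}→10  {4,7,8,9,10}→5  {6,7,8,9,10}→1
  6 left: {0,1,3,4,9,10}→15  {1,3,4,8,9,10}→20  {3,4,7,8,9,10}→15  {4,6,7,8,9,10}→6  {5,6,7,8,9,10}→1
  7 left: {0,1,3,4,8,9,10}→35  {1,3,4,7,8,9,10}→35  {2,5,6,7,8,9,10}→1  {3,4,6,7,8,9,10}→21  {4,5,6,7,8,9,10}→7
  8 left: {0,1,3,4,7,8,9,10}→70  {1,3,4,6,7,8,9,10}→56  {2,4,5,6,7,8,9,10}→8  {3,4,5,6,7,8,9,10}→28
  9 left: {0,1,3,4,6,7,8,9,10}→126  {1,3,4,5,6,7,8,9,10}→84  {2,3,4,5,6,7,8,9,10}→36
  placing 0:b first → 120 extensions
  placing 2:u first → 210 extensions
total linear extensions = 330

330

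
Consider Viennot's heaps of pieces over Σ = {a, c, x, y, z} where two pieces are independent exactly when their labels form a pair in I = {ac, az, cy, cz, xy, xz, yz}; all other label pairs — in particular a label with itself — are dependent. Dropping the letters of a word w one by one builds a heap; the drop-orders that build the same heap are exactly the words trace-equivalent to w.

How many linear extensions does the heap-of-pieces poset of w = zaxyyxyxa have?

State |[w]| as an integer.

0(z) covers ∅
1(a) covers ∅
2(x) covers 1:a
3(y) covers 1:a
4(y) covers 3:y
5(x) covers 2:x
6(y) covers 4:y
7(x) covers 5:x
8(a) covers 6:y, 7:x
floor of heap: 0:z, 1:a
completions by unplaced set U, small U first (add the entries for U minus each lowest piece of U):
  |U|=1: {0}:1  {8}:1
  |U|=2: {0,8}:2  {6,8}:1  {7,8}:1
  |U|=3: {0,6,8}:3  {0,7,8}:3  {4,6,8}:1  {5,7,8}:1  {6,7,8}:2
  |U|=4: {0,4,6,8}:4  {0,5,7,8}:4  {0,6,7,8}:8  {2,5,7,8}:1  {3,4,6,8}:1  {4,6,7,8}:3  {5,6,7,8}:3
  |U|=5: {0,2,5,7,8}:5  {0,3,4,6,8}:5  {0,4,6,7,8}:15  {0,5,6,7,8}:15  {2,5,6,7,8}:4  {3,4,6,7,8}:4  {4,5,6,7,8}:6
  |U|=6: {0,2,5,6,7,8}:24  {0,3,4,6,7,8}:24  {0,4,5,6,7,8}:36  {2,4,5,6,7,8}:10  {3,4,5,6,7,8}:10
  |U|=7: {0,2,4,5,6,7,8}:70  {0,3,4,5,6,7,8}:70  {2,3,4,5,6,7,8}:20
  start at 0(z): 20
  start at 1(a): 160
sum over floor = 180

180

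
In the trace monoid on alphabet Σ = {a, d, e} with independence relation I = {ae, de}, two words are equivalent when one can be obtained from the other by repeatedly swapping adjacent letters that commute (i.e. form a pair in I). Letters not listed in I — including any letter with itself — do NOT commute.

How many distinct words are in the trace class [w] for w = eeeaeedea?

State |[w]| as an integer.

#0=e has no predecessor
#1=e depends on [0:e]
#2=e depends on [1:e]
#3=a has no predecessor
#4=e depends on [2:e]
#5=e depends on [4:e]
#6=d depends on [3:a]
#7=e depends on [5:e]
#8=a depends on [6:d]
sources: [0:e, 3:a]
N(rest) = Σ N(rest − s) over sources s of rest; N(one piece) = 1:
  size 1 → [7]=1  [8]=1
  size 2 → [5,7]=1  [6,8]=1  [7,8]=2
  size 3 → [3,6,8]=1  [4,5,7]=1  [5,7,8]=3  [6,7,8]=3
  size 4 → [2,4,5,7]=1  [3,6,7,8]=4  [4,5,7,8]=4  [5,6,7,8]=6
  size 5 → [1,2,4,5,7]=1  [2,4,5,7,8]=5  [3,5,6,7,8]=10  [4,5,6,7,8]=10
  size 6 → [0,1,2,4,5,7]=1  [1,2,4,5,7,8]=6  [2,4,5,6,7,8]=15  [3,4,5,6,7,8]=20
  size 7 → [0,1,2,4,5,7,8]=7  [1,2,4,5,6,7,8]=21  [2,3,4,5,6,7,8]=35
  first=0(e) contributes 56
  first=3(a) contributes 28
|[w]| = 84

84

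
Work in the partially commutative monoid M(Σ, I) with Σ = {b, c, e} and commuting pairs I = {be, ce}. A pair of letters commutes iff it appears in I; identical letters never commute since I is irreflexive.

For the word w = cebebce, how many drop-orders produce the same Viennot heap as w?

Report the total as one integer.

0(c) covers ∅
1(e) covers ∅
2(b) covers 0:c
3(e) covers 1:e
4(b) covers 2:b
5(c) covers 4:b
6(e) covers 3:e
floor of heap: 0:c, 1:e
completions by unplaced set U, small U first (add the entries for U minus each lowest piece of U):
  |U|=1: {5}:1  {6}:1
  |U|=2: {3,6}:1  {4,5}:1  {5,6}:2
  |U|=3: {1,3,6}:1  {2,4,5}:1  {3,5,6}:3  {4,5,6}:3
  |U|=4: {0,2,4,5}:1  {1,3,5,6}:4  {2,4,5,6}:4  {3,4,5,6}:6
  |U|=5: {0,2,4,5,6}:5  {1,3,4,5,6}:10  {2,3,4,5,6}:10
  start at 0(c): 20
  start at 1(e): 15
sum over floor = 35

35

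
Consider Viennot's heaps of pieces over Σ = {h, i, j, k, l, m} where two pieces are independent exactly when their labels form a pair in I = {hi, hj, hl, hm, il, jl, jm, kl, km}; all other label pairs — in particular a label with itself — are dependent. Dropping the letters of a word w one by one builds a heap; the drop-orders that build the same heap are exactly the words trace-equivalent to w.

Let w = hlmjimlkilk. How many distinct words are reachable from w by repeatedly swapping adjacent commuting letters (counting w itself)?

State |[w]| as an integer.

285

0(h) covers ∅
1(l) covers ∅
2(m) covers 1:l
3(j) covers ∅
4(i) covers 2:m, 3:j
5(m) covers 4:i
6(l) covers 5:m
7(k) covers 0:h, 4:i
8(i) covers 5:m, 7:k
9(l) covers 6:l
10(k) covers 8:i
floor of heap: 0:h, 1:l, 3:j
completions by unplaced set U, small U first (add the entries for U minus each lowest piece of U):
  |U|=1: {9}:1  {10}:1
  |U|=2: {6,9}:1  {8,10}:1  {9,10}:2
  |U|=3: {6,9,10}:3  {7,8,10}:1  {8,9,10}:3
  |U|=4: {0,7,8,10}:1  {6,8,9,10}:6  {7,8,9,10}:4
  |U|=5: {0,7,8,9,10}:5  {5,6,8,9,10}:6  {6,7,8,9,10}:10
  |U|=6: {0,6,7,8,9,10}:15  {5,6,7,8,9,10}:16
  |U|=7: {0,5,6,7,8,9,10}:31  {4,5,6,7,8,9,10}:16
  |U|=8: {0,4,5,6,7,8,9,10}:47  {2,4,5,6,7,8,9,10}:16  {3,4,5,6,7,8,9,10}:16
  |U|=9: {0,2,4,5,6,7,8,9,10}:63  {0,3,4,5,6,7,8,9,10}:63  {1,2,4,5,6,7,8,9,10}:16  {2,3,4,5,6,7,8,9,10}:32
  start at 0(h): 48
  start at 1(l): 158
  start at 3(j): 79
sum over floor = 285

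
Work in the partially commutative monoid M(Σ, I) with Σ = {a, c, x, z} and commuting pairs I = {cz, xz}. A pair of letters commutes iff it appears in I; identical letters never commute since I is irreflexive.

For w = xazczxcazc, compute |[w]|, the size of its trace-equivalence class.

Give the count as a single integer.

drop 0:x onto floor
drop 1:a onto {0:x}
drop 2:z onto {1:a}
drop 3:c onto {1:a}
drop 4:z onto {2:z}
drop 5:x onto {3:c}
drop 6:c onto {5:x}
drop 7:a onto {4:z, 6:c}
drop 8:z onto {7:a}
drop 9:c onto {7:a}
ground layer = {0:x}
drop-orders for the pieces not yet dropped (sum over which currently-grounded one goes next):
  1 to go: {8} 1  {9} 1
  2 to go: {8,9} 2
  3 to go: {7,8,9} 2
  4 to go: {4,7,8,9} 2  {6,7,8,9} 2
  5 to go: {2,4,7,8,9} 2  {4,6,7,8,9} 4  {5,6,7,8,9} 2
  6 to go: {2,4,6,7,8,9} 6  {3,5,6,7,8,9} 2  {4,5,6,7,8,9} 6
  7 to go: {2,4,5,6,7,8,9} 12  {3,4,5,6,7,8,9} 8
  8 to go: {2,3,4,5,6,7,8,9} 20
  if 0:x drops first: 20 orders

20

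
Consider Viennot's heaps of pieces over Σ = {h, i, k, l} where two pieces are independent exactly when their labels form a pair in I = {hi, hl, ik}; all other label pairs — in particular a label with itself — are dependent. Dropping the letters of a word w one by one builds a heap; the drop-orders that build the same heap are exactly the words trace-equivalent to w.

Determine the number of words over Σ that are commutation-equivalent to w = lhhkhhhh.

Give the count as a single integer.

#0=l has no predecessor
#1=h has no predecessor
#2=h depends on [1:h]
#3=k depends on [0:l, 2:h]
#4=h depends on [3:k]
#5=h depends on [4:h]
#6=h depends on [5:h]
#7=h depends on [6:h]
sources: [0:l, 1:h]
N(rest) = Σ N(rest − s) over sources s of rest; N(one piece) = 1:
  size 1 → [7]=1
  size 2 → [6,7]=1
  size 3 → [5,6,7]=1
  size 4 → [4,5,6,7]=1
  size 5 → [3,4,5,6,7]=1
  size 6 → [0,3,4,5,6,7]=1  [2,3,4,5,6,7]=1
  first=0(l) contributes 1
  first=1(h) contributes 2
|[w]| = 3

3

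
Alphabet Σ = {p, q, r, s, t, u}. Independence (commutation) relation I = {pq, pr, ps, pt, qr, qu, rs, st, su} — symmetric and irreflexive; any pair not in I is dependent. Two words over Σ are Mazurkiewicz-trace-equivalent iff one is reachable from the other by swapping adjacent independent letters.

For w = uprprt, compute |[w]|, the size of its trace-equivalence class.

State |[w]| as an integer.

#0=u has no predecessor
#1=p depends on [0:u]
#2=r depends on [0:u]
#3=p depends on [1:p]
#4=r depends on [2:r]
#5=t depends on [4:r]
sources: [0:u]
N(rest) = Σ N(rest − s) over sources s of rest; N(one piece) = 1:
  size 1 → [3]=1  [5]=1
  size 2 → [1,3]=1  [3,5]=2  [4,5]=1
  size 3 → [1,3,5]=3  [2,4,5]=1  [3,4,5]=3
  size 4 → [1,3,4,5]=6  [2,3,4,5]=4
  first=0(u) contributes 10

10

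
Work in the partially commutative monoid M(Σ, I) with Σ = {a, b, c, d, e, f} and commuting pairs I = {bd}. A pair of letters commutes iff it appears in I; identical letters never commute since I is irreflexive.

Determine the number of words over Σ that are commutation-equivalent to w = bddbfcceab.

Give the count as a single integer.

#0=b has no predecessor
#1=d has no predecessor
#2=d depends on [1:d]
#3=b depends on [0:b]
#4=f depends on [2:d, 3:b]
#5=c depends on [4:f]
#6=c depends on [5:c]
#7=e depends on [6:c]
#8=a depends on [7:e]
#9=b depends on [8:a]
sources: [0:b, 1:d]
N(rest) = Σ N(rest − s) over sources s of rest; N(one piece) = 1:
  size 1 → [9]=1
  size 2 → [8,9]=1
  size 3 → [7,8,9]=1
  size 4 → [6,7,8,9]=1
  size 5 → [5,6,7,8,9]=1
  size 6 → [4,5,6,7,8,9]=1
  size 7 → [2,4,5,6,7,8,9]=1  [3,4,5,6,7,8,9]=1
  size 8 → [0,3,4,5,6,7,8,9]=1  [1,2,4,5,6,7,8,9]=1  [2,3,4,5,6,7,8,9]=2
  first=0(b) contributes 3
  first=1(d) contributes 3
|[w]| = 6

6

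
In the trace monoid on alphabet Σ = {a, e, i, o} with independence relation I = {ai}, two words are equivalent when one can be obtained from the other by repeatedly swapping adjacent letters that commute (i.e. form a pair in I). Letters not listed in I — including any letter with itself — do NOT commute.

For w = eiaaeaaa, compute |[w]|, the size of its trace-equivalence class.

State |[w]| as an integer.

3

0(e) covers ∅
1(i) covers 0:e
2(a) covers 0:e
3(a) covers 2:a
4(e) covers 1:i, 3:a
5(a) covers 4:e
6(a) covers 5:a
7(a) covers 6:a
floor of heap: 0:e
completions by unplaced set U, small U first (add the entries for U minus each lowest piece of U):
  |U|=1: {7}:1
  |U|=2: {6,7}:1
  |U|=3: {5,6,7}:1
  |U|=4: {4,5,6,7}:1
  |U|=5: {1,4,5,6,7}:1  {3,4,5,6,7}:1
  |U|=6: {1,3,4,5,6,7}:2  {2,3,4,5,6,7}:1
  start at 0(e): 3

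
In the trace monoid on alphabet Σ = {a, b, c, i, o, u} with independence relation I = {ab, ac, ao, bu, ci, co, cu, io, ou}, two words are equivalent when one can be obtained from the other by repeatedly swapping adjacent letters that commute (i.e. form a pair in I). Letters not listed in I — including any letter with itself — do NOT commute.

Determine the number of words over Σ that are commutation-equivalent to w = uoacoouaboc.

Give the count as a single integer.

drop 0:u onto floor
drop 1:o onto floor
drop 2:a onto {0:u}
drop 3:c onto floor
drop 4:o onto {1:o}
drop 5:o onto {4:o}
drop 6:u onto {2:a}
drop 7:a onto {6:u}
drop 8:b onto {3:c, 5:o}
drop 9:o onto {8:b}
drop 10:c onto {8:b}
ground layer = {0:u, 1:o, 3:c}
drop-orders for the pieces not yet dropped (sum over which currently-grounded one goes next):
  1 to go: {7} 1  {9} 1  {10} 1
  2 to go: {6,7} 1  {7,9} 2  {7,10} 2  {9,10} 2
  3 to go: {2,6,7} 1  {6,7,9} 3  {6,7,10} 3  {7,9,10} 6  {8,9,10} 2
  4 to go: {0,2,6,7} 1  {2,6,7,9} 4  {2,6,7,10} 4  {3,8,9,10} 2  {5,8,9,10} 2  {6,7,9,10} 12  {7,8,9,10} 8
  5 to go: {0,2,6,7,9} 5  {0,2,6,7,10} 5  {2,6,7,9,10} 20  {3,5,8,9,10} 4  {3,7,8,9,10} 10  {4,5,8,9,10} 2  {5,7,8,9,10} 10  {6,7,8,9,10} 20
  6 to go: {0,2,6,7,9,10} 30  {1,4,5,8,9,10} 2  {2,6,7,8,9,10} 40  {3,4,5,8,9,10} 6  {3,5,7,8,9,10} 24  {3,6,7,8,9,10} 30  {4,5,7,8,9,10} 12  {5,6,7,8,9,10} 30
  7 to go: {0,2,6,7,8,9,10} 70  {1,3,4,5,8,9,10} 8  {1,4,5,7,8,9,10} 14  {2,3,6,7,8,9,10} 70  {2,5,6,7,8,9,10} 70  {3,4,5,7,8,9,10} 42  {3,5,6,7,8,9,10} 84  {4,5,6,7,8,9,10} 42
  8 to go: {0,2,3,6,7,8,9,10} 140  {0,2,5,6,7,8,9,10} 140  {1,3,4,5,7,8,9,10} 64  {1,4,5,6,7,8,9,10} 56  {2,3,5,6,7,8,9,10} 224  {2,4,5,6,7,8,9,10} 112  {3,4,5,6,7,8,9,10} 168
  9 to go: {0,2,3,5,6,7,8,9,10} 504  {0,2,4,5,6,7,8,9,10} 252  {1,2,4,5,6,7,8,9,10} 168  {1,3,4,5,6,7,8,9,10} 288  {2,3,4,5,6,7,8,9,10} 504
  if 0:u drops first: 960 orders
  if 1:o drops first: 1260 orders
  if 3:c drops first: 420 orders
heap linearizations: 2640

2640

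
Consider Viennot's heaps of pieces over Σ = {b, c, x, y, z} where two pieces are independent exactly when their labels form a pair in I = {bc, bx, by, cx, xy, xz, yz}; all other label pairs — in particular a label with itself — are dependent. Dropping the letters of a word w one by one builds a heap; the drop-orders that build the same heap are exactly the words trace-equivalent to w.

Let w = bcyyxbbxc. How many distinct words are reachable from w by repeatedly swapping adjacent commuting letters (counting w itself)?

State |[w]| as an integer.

1260

#0=b has no predecessor
#1=c has no predecessor
#2=y depends on [1:c]
#3=y depends on [2:y]
#4=x has no predecessor
#5=b depends on [0:b]
#6=b depends on [5:b]
#7=x depends on [4:x]
#8=c depends on [3:y]
sources: [0:b, 1:c, 4:x]
N(rest) = Σ N(rest − s) over sources s of rest; N(one piece) = 1:
  size 1 → [6]=1  [7]=1  [8]=1
  size 2 → [3,8]=1  [4,7]=1  [5,6]=1  [6,7]=2  [6,8]=2  [7,8]=2
  size 3 → [0,5,6]=1  [2,3,8]=1  [3,6,8]=3  [3,7,8]=3  [4,6,7]=3  [4,7,8]=3  [5,6,7]=3  [5,6,8]=3  [6,7,8]=6
  size 4 → [0,5,6,7]=4  [0,5,6,8]=4  [1,2,3,8]=1  [2,3,6,8]=4  [2,3,7,8]=4  [3,4,7,8]=6  [3,5,6,8]=6  [3,6,7,8]=12  [4,5,6,7]=6  [4,6,7,8]=12  [5,6,7,8]=12
  size 5 → [0,3,5,6,8]=10  [0,4,5,6,7]=10  [0,5,6,7,8]=20  [1,2,3,6,8]=5  [1,2,3,7,8]=5  [2,3,4,7,8]=10  [2,3,5,6,8]=10  [2,3,6,7,8]=20  [3,4,6,7,8]=30  [3,5,6,7,8]=30  [4,5,6,7,8]=30
  size 6 → [0,2,3,5,6,8]=20  [0,3,5,6,7,8]=60  [0,4,5,6,7,8]=60  [1,2,3,4,7,8]=15  [1,2,3,5,6,8]=15  [1,2,3,6,7,8]=30  [2,3,4,6,7,8]=60  [2,3,5,6,7,8]=60  [3,4,5,6,7,8]=90
  size 7 → [0,1,2,3,5,6,8]=35  [0,2,3,5,6,7,8]=140  [0,3,4,5,6,7,8]=210  [1,2,3,4,6,7,8]=105  [1,2,3,5,6,7,8]=105  [2,3,4,5,6,7,8]=210
  first=0(b) contributes 420
  first=1(c) contributes 560
  first=4(x) contributes 280
|[w]| = 1260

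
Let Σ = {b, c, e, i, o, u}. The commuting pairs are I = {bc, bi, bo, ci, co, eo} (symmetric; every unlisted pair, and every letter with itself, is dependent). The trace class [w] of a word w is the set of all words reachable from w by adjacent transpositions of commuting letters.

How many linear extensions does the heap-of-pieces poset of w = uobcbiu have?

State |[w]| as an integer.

piece 0:u — minimal
piece 1:o rests on {0:u}
piece 2:b rests on {0:u}
piece 3:c rests on {0:u}
piece 4:b rests on {2:b}
piece 5:i rests on {1:o}
piece 6:u rests on {3:c, 4:b, 5:i}
minimal pieces: {0:u}
ways to finish when only these pieces remain (= sum over removing one remaining piece with nothing left below it):
  1 left: {6}→1
  2 left: {3,6}→1  {4,6}→1  {5,6}→1
  3 left: {1,5,6}→1  {2,4,6}→1  {3,4,6}→2  {3,5,6}→2  {4,5,6}→2
  4 left: {1,3,5,6}→3  {1,4,5,6}→3  {2,3,4,6}→3  {2,4,5,6}→3  {3,4,5,6}→6
  5 left: {1,2,4,5,6}→6  {1,3,4,5,6}→12  {2,3,4,5,6}→12
  placing 0:u first → 30 extensions

30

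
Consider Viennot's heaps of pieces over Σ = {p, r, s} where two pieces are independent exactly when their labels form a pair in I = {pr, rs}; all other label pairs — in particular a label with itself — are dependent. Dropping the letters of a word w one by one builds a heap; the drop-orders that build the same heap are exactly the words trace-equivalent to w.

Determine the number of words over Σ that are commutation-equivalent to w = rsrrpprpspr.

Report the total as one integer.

drop 0:r onto floor
drop 1:s onto floor
drop 2:r onto {0:r}
drop 3:r onto {2:r}
drop 4:p onto {1:s}
drop 5:p onto {4:p}
drop 6:r onto {3:r}
drop 7:p onto {5:p}
drop 8:s onto {7:p}
drop 9:p onto {8:s}
drop 10:r onto {6:r}
ground layer = {0:r, 1:s}
drop-orders for the pieces not yet dropped (sum over which currently-grounded one goes next):
  1 to go: {9} 1  {10} 1
  2 to go: {6,10} 1  {8,9} 1  {9,10} 2
  3 to go: {3,6,10} 1  {6,9,10} 3  {7,8,9} 1  {8,9,10} 3
  4 to go: {2,3,6,10} 1  {3,6,9,10} 4  {5,7,8,9} 1  {6,8,9,10} 6  {7,8,9,10} 4
  5 to go: {0,2,3,6,10} 1  {2,3,6,9,10} 5  {3,6,8,9,10} 10  {4,5,7,8,9} 1  {5,7,8,9,10} 5  {6,7,8,9,10} 10
  6 to go: {0,2,3,6,9,10} 6  {1,4,5,7,8,9} 1  {2,3,6,8,9,10} 15  {3,6,7,8,9,10} 20  {4,5,7,8,9,10} 6  {5,6,7,8,9,10} 15
  7 to go: {0,2,3,6,8,9,10} 21  {1,4,5,7,8,9,10} 7  {2,3,6,7,8,9,10} 35  {3,5,6,7,8,9,10} 35  {4,5,6,7,8,9,10} 21
  8 to go: {0,2,3,6,7,8,9,10} 56  {1,4,5,6,7,8,9,10} 28  {2,3,5,6,7,8,9,10} 70  {3,4,5,6,7,8,9,10} 56
  9 to go: {0,2,3,5,6,7,8,9,10} 126  {1,3,4,5,6,7,8,9,10} 84  {2,3,4,5,6,7,8,9,10} 126
  if 0:r drops first: 210 orders
  if 1:s drops first: 252 orders
heap linearizations: 462

462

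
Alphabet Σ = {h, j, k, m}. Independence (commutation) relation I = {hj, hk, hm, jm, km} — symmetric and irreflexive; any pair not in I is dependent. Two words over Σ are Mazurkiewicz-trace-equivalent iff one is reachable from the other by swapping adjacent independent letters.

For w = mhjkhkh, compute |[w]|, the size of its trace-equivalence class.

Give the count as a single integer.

140

#0=m has no predecessor
#1=h has no predecessor
#2=j has no predecessor
#3=k depends on [2:j]
#4=h depends on [1:h]
#5=k depends on [3:k]
#6=h depends on [4:h]
sources: [0:m, 1:h, 2:j]
N(rest) = Σ N(rest − s) over sources s of rest; N(one piece) = 1:
  size 1 → [0]=1  [5]=1  [6]=1
  size 2 → [0,5]=2  [0,6]=2  [3,5]=1  [4,6]=1  [5,6]=2
  size 3 → [0,3,5]=3  [0,4,6]=3  [0,5,6]=6  [1,4,6]=1  [2,3,5]=1  [3,5,6]=3  [4,5,6]=3
  size 4 → [0,1,4,6]=4  [0,2,3,5]=4  [0,3,5,6]=12  [0,4,5,6]=12  [1,4,5,6]=4  [2,3,5,6]=4  [3,4,5,6]=6
  size 5 → [0,1,4,5,6]=20  [0,2,3,5,6]=20  [0,3,4,5,6]=30  [1,3,4,5,6]=10  [2,3,4,5,6]=10
  first=0(m) contributes 20
  first=1(h) contributes 60
  first=2(j) contributes 60
|[w]| = 140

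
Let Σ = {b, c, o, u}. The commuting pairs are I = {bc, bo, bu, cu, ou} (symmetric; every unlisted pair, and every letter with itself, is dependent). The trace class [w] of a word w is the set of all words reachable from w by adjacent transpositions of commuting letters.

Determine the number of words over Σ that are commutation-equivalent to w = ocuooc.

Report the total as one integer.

6

drop 0:o onto floor
drop 1:c onto {0:o}
drop 2:u onto floor
drop 3:o onto {1:c}
drop 4:o onto {3:o}
drop 5:c onto {4:o}
ground layer = {0:o, 2:u}
drop-orders for the pieces not yet dropped (sum over which currently-grounded one goes next):
  1 to go: {2} 1  {5} 1
  2 to go: {2,5} 2  {4,5} 1
  3 to go: {2,4,5} 3  {3,4,5} 1
  4 to go: {1,3,4,5} 1  {2,3,4,5} 4
  if 0:o drops first: 5 orders
  if 2:u drops first: 1 orders
heap linearizations: 6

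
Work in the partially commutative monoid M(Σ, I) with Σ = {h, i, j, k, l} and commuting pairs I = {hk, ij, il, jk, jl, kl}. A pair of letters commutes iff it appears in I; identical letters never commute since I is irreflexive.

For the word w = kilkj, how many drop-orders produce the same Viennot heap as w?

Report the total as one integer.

20

#0=k has no predecessor
#1=i depends on [0:k]
#2=l has no predecessor
#3=k depends on [1:i]
#4=j has no predecessor
sources: [0:k, 2:l, 4:j]
N(rest) = Σ N(rest − s) over sources s of rest; N(one piece) = 1:
  size 1 → [2]=1  [3]=1  [4]=1
  size 2 → [1,3]=1  [2,3]=2  [2,4]=2  [3,4]=2
  size 3 → [0,1,3]=1  [1,2,3]=3  [1,3,4]=3  [2,3,4]=6
  first=0(k) contributes 12
  first=2(l) contributes 4
  first=4(j) contributes 4
|[w]| = 20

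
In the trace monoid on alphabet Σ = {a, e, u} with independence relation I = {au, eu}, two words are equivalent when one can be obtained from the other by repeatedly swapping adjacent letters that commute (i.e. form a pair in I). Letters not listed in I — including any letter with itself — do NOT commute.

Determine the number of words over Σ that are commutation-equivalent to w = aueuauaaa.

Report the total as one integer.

piece 0:a — minimal
piece 1:u — minimal
piece 2:e rests on {0:a}
piece 3:u rests on {1:u}
piece 4:a rests on {2:e}
piece 5:u rests on {3:u}
piece 6:a rests on {4:a}
piece 7:a rests on {6:a}
piece 8:a rests on {7:a}
minimal pieces: {0:a, 1:u}
ways to finish when only these pieces remain (= sum over removing one remaining piece with nothing left below it):
  1 left: {5}→1  {8}→1
  2 left: {3,5}→1  {5,8}→2  {7,8}→1
  3 left: {1,3,5}→1  {3,5,8}→3  {5,7,8}→3  {6,7,8}→1
  4 left: {1,3,5,8}→4  {3,5,7,8}→6  {4,6,7,8}→1  {5,6,7,8}→4
  5 left: {1,3,5,7,8}→10  {2,4,6,7,8}→1  {3,5,6,7,8}→10  {4,5,6,7,8}→5
  6 left: {0,2,4,6,7,8}→1  {1,3,5,6,7,8}→20  {2,4,5,6,7,8}→6  {3,4,5,6,7,8}→15
  7 left: {0,2,4,5,6,7,8}→7  {1,3,4,5,6,7,8}→35  {2,3,4,5,6,7,8}→21
  placing 0:a first → 56 extensions
  placing 1:u first → 28 extensions
total linear extensions = 84

84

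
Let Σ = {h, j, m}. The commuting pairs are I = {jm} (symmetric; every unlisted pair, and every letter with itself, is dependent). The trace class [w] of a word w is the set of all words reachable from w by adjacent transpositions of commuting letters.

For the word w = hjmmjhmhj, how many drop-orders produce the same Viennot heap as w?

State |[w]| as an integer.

piece 0:h — minimal
piece 1:j rests on {0:h}
piece 2:m rests on {0:h}
piece 3:m rests on {2:m}
piece 4:j rests on {1:j}
piece 5:h rests on {3:m, 4:j}
piece 6:m rests on {5:h}
piece 7:h rests on {6:m}
piece 8:j rests on {7:h}
minimal pieces: {0:h}
ways to finish when only these pieces remain (= sum over removing one remaining piece with nothing left below it):
  1 left: {8}→1
  2 left: {7,8}→1
  3 left: {6,7,8}→1
  4 left: {5,6,7,8}→1
  5 left: {3,5,6,7,8}→1  {4,5,6,7,8}→1
  6 left: {1,4,5,6,7,8}→1  {2,3,5,6,7,8}→1  {3,4,5,6,7,8}→2
  7 left: {1,3,4,5,6,7,8}→3  {2,3,4,5,6,7,8}→3
  placing 0:h first → 6 extensions

6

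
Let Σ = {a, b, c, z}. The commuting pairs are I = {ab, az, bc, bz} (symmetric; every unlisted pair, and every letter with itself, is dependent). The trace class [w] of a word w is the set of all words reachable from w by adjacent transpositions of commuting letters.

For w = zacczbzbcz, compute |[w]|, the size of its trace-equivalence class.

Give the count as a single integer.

90

#0=z has no predecessor
#1=a has no predecessor
#2=c depends on [0:z, 1:a]
#3=c depends on [2:c]
#4=z depends on [3:c]
#5=b has no predecessor
#6=z depends on [4:z]
#7=b depends on [5:b]
#8=c depends on [6:z]
#9=z depends on [8:c]
sources: [0:z, 1:a, 5:b]
N(rest) = Σ N(rest − s) over sources s of rest; N(one piece) = 1:
  size 1 → [7]=1  [9]=1
  size 2 → [5,7]=1  [7,9]=2  [8,9]=1
  size 3 → [5,7,9]=3  [6,8,9]=1  [7,8,9]=3
  size 4 → [4,6,8,9]=1  [5,7,8,9]=6  [6,7,8,9]=4
  size 5 → [3,4,6,8,9]=1  [4,6,7,8,9]=5  [5,6,7,8,9]=10
  size 6 → [2,3,4,6,8,9]=1  [3,4,6,7,8,9]=6  [4,5,6,7,8,9]=15
  size 7 → [0,2,3,4,6,8,9]=1  [1,2,3,4,6,8,9]=1  [2,3,4,6,7,8,9]=7  [3,4,5,6,7,8,9]=21
  size 8 → [0,1,2,3,4,6,8,9]=2  [0,2,3,4,6,7,8,9]=8  [1,2,3,4,6,7,8,9]=8  [2,3,4,5,6,7,8,9]=28
  first=0(z) contributes 36
  first=1(a) contributes 36
  first=5(b) contributes 18
|[w]| = 90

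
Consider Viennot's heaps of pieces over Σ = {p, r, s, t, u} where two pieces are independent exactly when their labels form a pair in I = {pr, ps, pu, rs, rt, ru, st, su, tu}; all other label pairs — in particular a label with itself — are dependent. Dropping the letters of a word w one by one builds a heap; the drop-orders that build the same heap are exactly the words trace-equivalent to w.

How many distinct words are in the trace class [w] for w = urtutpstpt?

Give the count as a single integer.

2520

0(u) covers ∅
1(r) covers ∅
2(t) covers ∅
3(u) covers 0:u
4(t) covers 2:t
5(p) covers 4:t
6(s) covers ∅
7(t) covers 5:p
8(p) covers 7:t
9(t) covers 8:p
floor of heap: 0:u, 1:r, 2:t, 6:s
completions by unplaced set U, small U first (add the entries for U minus each lowest piece of U):
  |U|=1: {1}:1  {3}:1  {6}:1  {9}:1
  |U|=2: {0,3}:1  {1,3}:2  {1,6}:2  {1,9}:2  {3,6}:2  {3,9}:2  {6,9}:2  {8,9}:1
  |U|=3: {0,1,3}:3  {0,3,6}:3  {0,3,9}:3  {1,3,6}:6  {1,3,9}:6  {1,6,9}:6  {1,8,9}:3  {3,6,9}:6  {3,8,9}:3  {6,8,9}:3  {7,8,9}:1
  |U|=4: {0,1,3,6}:12  {0,1,3,9}:12  {0,3,6,9}:12  {0,3,8,9}:6  {1,3,6,9}:24  {1,3,8,9}:12  {1,6,8,9}:12  {1,7,8,9}:4  {3,6,8,9}:12  {3,7,8,9}:4  {5,7,8,9}:1  {6,7,8,9}:4
  |U|=5: {0,1,3,6,9}:60  {0,1,3,8,9}:30  {0,3,6,8,9}:30  {0,3,7,8,9}:10  {1,3,6,8,9}:60  {1,3,7,8,9}:20  {1,5,7,8,9}:5  {1,6,7,8,9}:20  {3,5,7,8,9}:5  {3,6,7,8,9}:20  {4,5,7,8,9}:1  {5,6,7,8,9}:5
  |U|=6: {0,1,3,6,8,9}:180  {0,1,3,7,8,9}:60  {0,3,5,7,8,9}:15  {0,3,6,7,8,9}:60  {1,3,5,7,8,9}:30  {1,3,6,7,8,9}:120  {1,4,5,7,8,9}:6  {1,5,6,7,8,9}:30  {2,4,5,7,8,9}:1  {3,4,5,7,8,9}:6  {3,5,6,7,8,9}:30  {4,5,6,7,8,9}:6
  |U|=7: {0,1,3,5,7,8,9}:105  {0,1,3,6,7,8,9}:420  {0,3,4,5,7,8,9}:21  {0,3,5,6,7,8,9}:105  {1,2,4,5,7,8,9}:7  {1,3,4,5,7,8,9}:42  {1,3,5,6,7,8,9}:210  {1,4,5,6,7,8,9}:42  {2,3,4,5,7,8,9}:7  {2,4,5,6,7,8,9}:7  {3,4,5,6,7,8,9}:42
  |U|=8: {0,1,3,4,5,7,8,9}:168  {0,1,3,5,6,7,8,9}:840  {0,2,3,4,5,7,8,9}:28  {0,3,4,5,6,7,8,9}:168  {1,2,3,4,5,7,8,9}:56  {1,2,4,5,6,7,8,9}:56  {1,3,4,5,6,7,8,9}:336  {2,3,4,5,6,7,8,9}:56
  start at 0(u): 504
  start at 1(r): 252
  start at 2(t): 1512
  start at 6(s): 252
sum over floor = 2520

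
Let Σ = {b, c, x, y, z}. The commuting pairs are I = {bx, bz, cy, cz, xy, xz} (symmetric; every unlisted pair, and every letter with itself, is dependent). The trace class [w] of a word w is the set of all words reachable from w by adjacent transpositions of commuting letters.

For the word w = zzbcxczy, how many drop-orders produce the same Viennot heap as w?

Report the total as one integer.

piece 0:z — minimal
piece 1:z rests on {0:z}
piece 2:b — minimal
piece 3:c rests on {2:b}
piece 4:x rests on {3:c}
piece 5:c rests on {4:x}
piece 6:z rests on {1:z}
piece 7:y rests on {2:b, 6:z}
minimal pieces: {0:z, 2:b}
ways to finish when only these pieces remain (= sum over removing one remaining piece with nothing left below it):
  1 left: {5}→1  {7}→1
  2 left: {4,5}→1  {5,7}→2  {6,7}→1
  3 left: {1,6,7}→1  {3,4,5}→1  {4,5,7}→3  {5,6,7}→3
  4 left: {0,1,6,7}→1  {1,5,6,7}→4  {3,4,5,7}→4  {4,5,6,7}→6
  5 left: {0,1,5,6,7}→5  {1,4,5,6,7}→10  {2,3,4,5,7}→4  {3,4,5,6,7}→10
  6 left: {0,1,4,5,6,7}→15  {1,3,4,5,6,7}→20  {2,3,4,5,6,7}→14
  placing 0:z first → 34 extensions
  placing 2:b first → 35 extensions
total linear extensions = 69

69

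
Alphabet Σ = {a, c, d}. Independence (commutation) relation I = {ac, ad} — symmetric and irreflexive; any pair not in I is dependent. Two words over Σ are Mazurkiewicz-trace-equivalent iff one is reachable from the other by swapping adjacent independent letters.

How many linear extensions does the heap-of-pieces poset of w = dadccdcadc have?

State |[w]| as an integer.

45

#0=d has no predecessor
#1=a has no predecessor
#2=d depends on [0:d]
#3=c depends on [2:d]
#4=c depends on [3:c]
#5=d depends on [4:c]
#6=c depends on [5:d]
#7=a depends on [1:a]
#8=d depends on [6:c]
#9=c depends on [8:d]
sources: [0:d, 1:a]
N(rest) = Σ N(rest − s) over sources s of rest; N(one piece) = 1:
  size 1 → [7]=1  [9]=1
  size 2 → [1,7]=1  [7,9]=2  [8,9]=1
  size 3 → [1,7,9]=3  [6,8,9]=1  [7,8,9]=3
  size 4 → [1,7,8,9]=6  [5,6,8,9]=1  [6,7,8,9]=4
  size 5 → [1,6,7,8,9]=10  [4,5,6,8,9]=1  [5,6,7,8,9]=5
  size 6 → [1,5,6,7,8,9]=15  [3,4,5,6,8,9]=1  [4,5,6,7,8,9]=6
  size 7 → [1,4,5,6,7,8,9]=21  [2,3,4,5,6,8,9]=1  [3,4,5,6,7,8,9]=7
  size 8 → [0,2,3,4,5,6,8,9]=1  [1,3,4,5,6,7,8,9]=28  [2,3,4,5,6,7,8,9]=8
  first=0(d) contributes 36
  first=1(a) contributes 9
|[w]| = 45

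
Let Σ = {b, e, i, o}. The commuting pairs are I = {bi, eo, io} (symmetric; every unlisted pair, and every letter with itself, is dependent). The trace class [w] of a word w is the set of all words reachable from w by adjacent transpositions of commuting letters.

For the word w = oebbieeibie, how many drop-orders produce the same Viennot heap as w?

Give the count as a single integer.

0(o) covers ∅
1(e) covers ∅
2(b) covers 0:o, 1:e
3(b) covers 2:b
4(i) covers 1:e
5(e) covers 3:b, 4:i
6(e) covers 5:e
7(i) covers 6:e
8(b) covers 6:e
9(i) covers 7:i
10(e) covers 8:b, 9:i
floor of heap: 0:o, 1:e
completions by unplaced set U, small U first (add the entries for U minus each lowest piece of U):
  |U|=1: {10}:1
  |U|=2: {8,10}:1  {9,10}:1
  |U|=3: {7,9,10}:1  {8,9,10}:2
  |U|=4: {7,8,9,10}:3
  |U|=5: {6,7,8,9,10}:3
  |U|=6: {5,6,7,8,9,10}:3
  |U|=7: {3,5,6,7,8,9,10}:3  {4,5,6,7,8,9,10}:3
  |U|=8: {2,3,5,6,7,8,9,10}:3  {3,4,5,6,7,8,9,10}:6
  |U|=9: {0,2,3,5,6,7,8,9,10}:3  {2,3,4,5,6,7,8,9,10}:9
  start at 0(o): 9
  start at 1(e): 12
sum over floor = 21

21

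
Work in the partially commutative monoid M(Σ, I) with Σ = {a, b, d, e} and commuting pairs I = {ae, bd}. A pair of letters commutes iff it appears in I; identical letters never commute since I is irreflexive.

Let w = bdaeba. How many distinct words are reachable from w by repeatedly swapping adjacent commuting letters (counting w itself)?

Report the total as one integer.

4

0(b) covers ∅
1(d) covers ∅
2(a) covers 0:b, 1:d
3(e) covers 0:b, 1:d
4(b) covers 2:a, 3:e
5(a) covers 4:b
floor of heap: 0:b, 1:d
completions by unplaced set U, small U first (add the entries for U minus each lowest piece of U):
  |U|=1: {5}:1
  |U|=2: {4,5}:1
  |U|=3: {2,4,5}:1  {3,4,5}:1
  |U|=4: {2,3,4,5}:2
  start at 0(b): 2
  start at 1(d): 2
sum over floor = 4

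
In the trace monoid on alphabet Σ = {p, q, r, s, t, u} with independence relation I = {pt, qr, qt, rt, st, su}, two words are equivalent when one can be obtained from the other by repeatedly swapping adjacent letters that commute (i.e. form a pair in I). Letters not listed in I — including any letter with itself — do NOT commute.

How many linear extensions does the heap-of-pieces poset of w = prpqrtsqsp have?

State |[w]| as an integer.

20

#0=p has no predecessor
#1=r depends on [0:p]
#2=p depends on [1:r]
#3=q depends on [2:p]
#4=r depends on [2:p]
#5=t has no predecessor
#6=s depends on [3:q, 4:r]
#7=q depends on [6:s]
#8=s depends on [7:q]
#9=p depends on [8:s]
sources: [0:p, 5:t]
N(rest) = Σ N(rest − s) over sources s of rest; N(one piece) = 1:
  size 1 → [5]=1  [9]=1
  size 2 → [5,9]=2  [8,9]=1
  size 3 → [5,8,9]=3  [7,8,9]=1
  size 4 → [5,7,8,9]=4  [6,7,8,9]=1
  size 5 → [3,6,7,8,9]=1  [4,6,7,8,9]=1  [5,6,7,8,9]=5
  size 6 → [3,4,6,7,8,9]=2  [3,5,6,7,8,9]=6  [4,5,6,7,8,9]=6
  size 7 → [2,3,4,6,7,8,9]=2  [3,4,5,6,7,8,9]=14
  size 8 → [1,2,3,4,6,7,8,9]=2  [2,3,4,5,6,7,8,9]=16
  first=0(p) contributes 18
  first=5(t) contributes 2
|[w]| = 20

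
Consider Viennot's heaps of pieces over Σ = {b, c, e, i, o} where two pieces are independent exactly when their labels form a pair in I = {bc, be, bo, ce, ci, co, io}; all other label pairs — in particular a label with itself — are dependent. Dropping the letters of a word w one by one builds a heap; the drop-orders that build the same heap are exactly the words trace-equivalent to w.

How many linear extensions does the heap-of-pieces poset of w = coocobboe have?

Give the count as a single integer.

piece 0:c — minimal
piece 1:o — minimal
piece 2:o rests on {1:o}
piece 3:c rests on {0:c}
piece 4:o rests on {2:o}
piece 5:b — minimal
piece 6:b rests on {5:b}
piece 7:o rests on {4:o}
piece 8:e rests on {7:o}
minimal pieces: {0:c, 1:o, 5:b}
ways to finish when only these pieces remain (= sum over removing one remaining piece with nothing left below it):
  1 left: {3}→1  {6}→1  {8}→1
  2 left: {0,3}→1  {3,6}→2  {3,8}→2  {5,6}→1  {6,8}→2  {7,8}→1
  3 left: {0,3,6}→3  {0,3,8}→3  {3,5,6}→3  {3,6,8}→6  {3,7,8}→3  {4,7,8}→1  {5,6,8}→3  {6,7,8}→3
  4 left: {0,3,5,6}→6  {0,3,6,8}→12  {0,3,7,8}→6  {2,4,7,8}→1  {3,4,7,8}→4  {3,5,6,8}→12  {3,6,7,8}→12  {4,6,7,8}→4  {5,6,7,8}→6
  5 left: {0,3,4,7,8}→10  {0,3,5,6,8}→30  {0,3,6,7,8}→30  {1,2,4,7,8}→1  {2,3,4,7,8}→5  {2,4,6,7,8}→5  {3,4,6,7,8}→20  {3,5,6,7,8}→30  {4,5,6,7,8}→10
  6 left: {0,2,3,4,7,8}→15  {0,3,4,6,7,8}→60  {0,3,5,6,7,8}→90  {1,2,3,4,7,8}→6  {1,2,4,6,7,8}→6  {2,3,4,6,7,8}→30  {2,4,5,6,7,8}→15  {3,4,5,6,7,8}→60
  7 left: {0,1,2,3,4,7,8}→21  {0,2,3,4,6,7,8}→105  {0,3,4,5,6,7,8}→210  {1,2,3,4,6,7,8}→42  {1,2,4,5,6,7,8}→21  {2,3,4,5,6,7,8}→105
  placing 0:c first → 168 extensions
  placing 1:o first → 420 extensions
  placing 5:b first → 168 extensions
total linear extensions = 756

756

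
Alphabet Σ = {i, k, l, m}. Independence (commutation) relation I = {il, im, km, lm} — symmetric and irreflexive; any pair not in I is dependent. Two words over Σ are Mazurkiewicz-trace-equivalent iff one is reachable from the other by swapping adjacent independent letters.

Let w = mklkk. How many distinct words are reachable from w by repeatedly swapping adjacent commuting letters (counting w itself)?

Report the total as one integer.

5

#0=m has no predecessor
#1=k has no predecessor
#2=l depends on [1:k]
#3=k depends on [2:l]
#4=k depends on [3:k]
sources: [0:m, 1:k]
N(rest) = Σ N(rest − s) over sources s of rest; N(one piece) = 1:
  size 1 → [0]=1  [4]=1
  size 2 → [0,4]=2  [3,4]=1
  size 3 → [0,3,4]=3  [2,3,4]=1
  first=0(m) contributes 1
  first=1(k) contributes 4
|[w]| = 5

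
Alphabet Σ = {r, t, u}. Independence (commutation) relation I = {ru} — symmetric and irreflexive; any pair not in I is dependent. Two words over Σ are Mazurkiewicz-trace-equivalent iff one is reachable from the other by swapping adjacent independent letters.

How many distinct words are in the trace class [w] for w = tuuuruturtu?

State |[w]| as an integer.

0(t) covers ∅
1(u) covers 0:t
2(u) covers 1:u
3(u) covers 2:u
4(r) covers 0:t
5(u) covers 3:u
6(t) covers 4:r, 5:u
7(u) covers 6:t
8(r) covers 6:t
9(t) covers 7:u, 8:r
10(u) covers 9:t
floor of heap: 0:t
completions by unplaced set U, small U first (add the entries for U minus each lowest piece of U):
  |U|=1: {10}:1
  |U|=2: {9,10}:1
  |U|=3: {7,9,10}:1  {8,9,10}:1
  |U|=4: {7,8,9,10}:2
  |U|=5: {6,7,8,9,10}:2
  |U|=6: {4,6,7,8,9,10}:2  {5,6,7,8,9,10}:2
  |U|=7: {3,5,6,7,8,9,10}:2  {4,5,6,7,8,9,10}:4
  |U|=8: {2,3,5,6,7,8,9,10}:2  {3,4,5,6,7,8,9,10}:6
  |U|=9: {1,2,3,5,6,7,8,9,10}:2  {2,3,4,5,6,7,8,9,10}:8
  start at 0(t): 10

10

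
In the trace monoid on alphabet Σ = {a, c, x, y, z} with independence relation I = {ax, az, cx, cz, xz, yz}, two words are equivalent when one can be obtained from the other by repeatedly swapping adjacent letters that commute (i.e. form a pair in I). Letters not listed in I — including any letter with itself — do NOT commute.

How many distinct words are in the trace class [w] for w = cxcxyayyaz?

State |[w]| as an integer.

#0=c has no predecessor
#1=x has no predecessor
#2=c depends on [0:c]
#3=x depends on [1:x]
#4=y depends on [2:c, 3:x]
#5=a depends on [4:y]
#6=y depends on [5:a]
#7=y depends on [6:y]
#8=a depends on [7:y]
#9=z has no predecessor
sources: [0:c, 1:x, 9:z]
N(rest) = Σ N(rest − s) over sources s of rest; N(one piece) = 1:
  size 1 → [8]=1  [9]=1
  size 2 → [7,8]=1  [8,9]=2
  size 3 → [6,7,8]=1  [7,8,9]=3
  size 4 → [5,6,7,8]=1  [6,7,8,9]=4
  size 5 → [4,5,6,7,8]=1  [5,6,7,8,9]=5
  size 6 → [2,4,5,6,7,8]=1  [3,4,5,6,7,8]=1  [4,5,6,7,8,9]=6
  size 7 → [0,2,4,5,6,7,8]=1  [1,3,4,5,6,7,8]=1  [2,3,4,5,6,7,8]=2  [2,4,5,6,7,8,9]=7  [3,4,5,6,7,8,9]=7
  size 8 → [0,2,3,4,5,6,7,8]=3  [0,2,4,5,6,7,8,9]=8  [1,2,3,4,5,6,7,8]=3  [1,3,4,5,6,7,8,9]=8  [2,3,4,5,6,7,8,9]=16
  first=0(c) contributes 27
  first=1(x) contributes 27
  first=9(z) contributes 6
|[w]| = 60

60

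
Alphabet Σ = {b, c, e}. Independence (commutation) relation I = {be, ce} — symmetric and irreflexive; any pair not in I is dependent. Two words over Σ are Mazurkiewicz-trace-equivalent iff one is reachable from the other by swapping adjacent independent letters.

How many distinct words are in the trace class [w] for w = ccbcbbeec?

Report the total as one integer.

36

0(c) covers ∅
1(c) covers 0:c
2(b) covers 1:c
3(c) covers 2:b
4(b) covers 3:c
5(b) covers 4:b
6(e) covers ∅
7(e) covers 6:e
8(c) covers 5:b
floor of heap: 0:c, 6:e
completions by unplaced set U, small U first (add the entries for U minus each lowest piece of U):
  |U|=1: {7}:1  {8}:1
  |U|=2: {5,8}:1  {6,7}:1  {7,8}:2
  |U|=3: {4,5,8}:1  {5,7,8}:3  {6,7,8}:3
  |U|=4: {3,4,5,8}:1  {4,5,7,8}:4  {5,6,7,8}:6
  |U|=5: {2,3,4,5,8}:1  {3,4,5,7,8}:5  {4,5,6,7,8}:10
  |U|=6: {1,2,3,4,5,8}:1  {2,3,4,5,7,8}:6  {3,4,5,6,7,8}:15
  |U|=7: {0,1,2,3,4,5,8}:1  {1,2,3,4,5,7,8}:7  {2,3,4,5,6,7,8}:21
  start at 0(c): 28
  start at 6(e): 8
sum over floor = 36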